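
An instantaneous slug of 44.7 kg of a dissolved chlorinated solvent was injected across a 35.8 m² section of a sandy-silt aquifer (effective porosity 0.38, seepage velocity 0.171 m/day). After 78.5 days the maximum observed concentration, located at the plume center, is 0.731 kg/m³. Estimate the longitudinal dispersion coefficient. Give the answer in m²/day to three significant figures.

At the plume center C_max = M/(n_e·A·√(4πDt)), so D = M²/(4πt·(n_e·A·C_max)²).
n_e·A·C_max = 0.38 × 35.8 × 0.731 = 9.945 kg/m.
D = 44.7²/(4π × 78.5 × 9.945²) = 0.0205 m²/day.

0.0205 m²/day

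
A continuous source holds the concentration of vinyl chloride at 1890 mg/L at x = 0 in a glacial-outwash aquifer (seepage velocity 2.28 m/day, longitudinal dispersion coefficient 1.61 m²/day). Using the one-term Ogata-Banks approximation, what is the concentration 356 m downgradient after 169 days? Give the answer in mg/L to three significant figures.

1690 mg/L

For a continuous step input, C/C₀ ≈ ½·erfc((x−vt)/(2√(Dt))).
vt = 2.28 × 169 = 385.32 m and 2√(Dt) = 2√(1.61 × 169) = 32.99 m.
Argument (x−vt)/(2√(Dt)) = (356 − 385.32)/32.99 = -0.8888; ½·erfc(-0.8888) = 0.8956.
C = 1890 × 0.8956 = 1690 mg/L.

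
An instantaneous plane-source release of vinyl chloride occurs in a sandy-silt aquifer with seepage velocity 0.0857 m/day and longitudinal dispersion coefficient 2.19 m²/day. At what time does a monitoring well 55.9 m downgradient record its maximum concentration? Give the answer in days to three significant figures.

419 days

For the 1D instantaneous-source solution, setting ∂C/∂t = 0 at fixed x gives v²t² + 2Dt − x² = 0, so t = (√(D² + v²x²) − D)/v².
√(D² + v²x²) = √(2.19² + 0.0857² × 55.9²) = 5.267; v² = 0.00734449.
t = (5.267 − 2.19)/0.00734449 = 419 days (vs. the pure-advection estimate x/v = 652 d).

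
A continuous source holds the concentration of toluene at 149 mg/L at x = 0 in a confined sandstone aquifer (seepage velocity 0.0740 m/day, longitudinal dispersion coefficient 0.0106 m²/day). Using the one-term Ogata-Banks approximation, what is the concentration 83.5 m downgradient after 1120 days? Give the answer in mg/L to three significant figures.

67.0 mg/L

For a continuous step input, C/C₀ ≈ ½·erfc((x−vt)/(2√(Dt))).
vt = 0.0740 × 1120 = 82.88 m and 2√(Dt) = 2√(0.0106 × 1120) = 6.891 m.
Argument (x−vt)/(2√(Dt)) = (83.5 − 82.88)/6.891 = 0.08997; ½·erfc(0.08997) = 0.4494.
C = 149 × 0.4494 = 67.0 mg/L.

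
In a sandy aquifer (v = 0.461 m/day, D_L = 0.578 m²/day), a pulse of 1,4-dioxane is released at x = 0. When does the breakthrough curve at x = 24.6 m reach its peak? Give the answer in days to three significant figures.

50.7 days

For the 1D instantaneous-source solution, setting ∂C/∂t = 0 at fixed x gives v²t² + 2Dt − x² = 0, so t = (√(D² + v²x²) − D)/v².
√(D² + v²x²) = √(0.578² + 0.461² × 24.6²) = 11.36; v² = 0.212521.
t = (11.36 − 0.578)/0.212521 = 50.7 days (vs. the pure-advection estimate x/v = 53.4 d).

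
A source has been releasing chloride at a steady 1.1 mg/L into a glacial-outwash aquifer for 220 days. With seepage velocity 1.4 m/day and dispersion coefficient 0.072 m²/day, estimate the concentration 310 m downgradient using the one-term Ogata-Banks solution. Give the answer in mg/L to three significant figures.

0.397 mg/L

For a continuous step input, C/C₀ ≈ ½·erfc((x−vt)/(2√(Dt))).
vt = 1.4 × 220 = 308 m and 2√(Dt) = 2√(0.072 × 220) = 7.960 m.
Argument (x−vt)/(2√(Dt)) = (310 − 308)/7.960 = 0.2513; ½·erfc(0.2513) = 0.3611.
C = 1.1 × 0.3611 = 0.397 mg/L.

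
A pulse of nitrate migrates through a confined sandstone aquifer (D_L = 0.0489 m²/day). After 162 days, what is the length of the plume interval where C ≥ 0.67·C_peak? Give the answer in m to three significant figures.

The plume is Gaussian with σ = √(2Dt) = √(2 × 0.0489 × 162) = 3.980 m.
C/C_peak = exp(−Δx²/(2σ²)) = 0.67 ⇒ Δx = σ·√(−2 ln 0.67) = 3.980 × 0.8950 = 3.562 m.
Width = 2Δx = 7.12 m.

7.12 m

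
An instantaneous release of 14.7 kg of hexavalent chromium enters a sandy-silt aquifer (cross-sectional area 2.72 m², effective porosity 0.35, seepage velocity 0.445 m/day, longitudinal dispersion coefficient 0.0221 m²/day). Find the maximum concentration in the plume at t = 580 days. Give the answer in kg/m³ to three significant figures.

The peak of an instantaneous 1D plume sits at x = vt; there the Gaussian factor is 1 and C_max = M/(n_e·A·√(4πDt)), where n_e·A is the pore area the mass is dissolved in.
√(4πDt) = √(4π × 0.0221 × 580) = 12.69 m, so C_max = 14.7/(0.35 × 2.72 × 12.69) = 1.22 kg/m³.

1.22 kg/m³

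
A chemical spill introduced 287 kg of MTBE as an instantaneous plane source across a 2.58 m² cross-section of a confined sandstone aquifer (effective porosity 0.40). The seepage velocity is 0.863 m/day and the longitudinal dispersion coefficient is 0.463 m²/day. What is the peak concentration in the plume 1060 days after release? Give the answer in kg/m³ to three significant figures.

3.54 kg/m³

The peak of an instantaneous 1D plume sits at x = vt; there the Gaussian factor is 1 and C_max = M/(n_e·A·√(4πDt)), where n_e·A is the pore area the mass is dissolved in.
√(4πDt) = √(4π × 0.463 × 1060) = 78.53 m, so C_max = 287/(0.40 × 2.58 × 78.53) = 3.54 kg/m³.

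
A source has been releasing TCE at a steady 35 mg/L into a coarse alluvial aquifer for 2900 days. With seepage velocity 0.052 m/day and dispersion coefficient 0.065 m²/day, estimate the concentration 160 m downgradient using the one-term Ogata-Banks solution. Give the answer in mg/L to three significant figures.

11.1 mg/L

For a continuous step input, C/C₀ ≈ ½·erfc((x−vt)/(2√(Dt))).
vt = 0.052 × 2900 = 150.8 m and 2√(Dt) = 2√(0.065 × 2900) = 27.46 m.
Argument (x−vt)/(2√(Dt)) = (160 − 150.8)/27.46 = 0.3350; ½·erfc(0.3350) = 0.3178.
C = 35 × 0.3178 = 11.1 mg/L.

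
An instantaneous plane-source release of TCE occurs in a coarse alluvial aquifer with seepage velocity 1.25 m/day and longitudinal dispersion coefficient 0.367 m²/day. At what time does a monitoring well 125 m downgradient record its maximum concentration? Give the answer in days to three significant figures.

99.8 days

For the 1D instantaneous-source solution, setting ∂C/∂t = 0 at fixed x gives v²t² + 2Dt − x² = 0, so t = (√(D² + v²x²) − D)/v².
√(D² + v²x²) = √(0.367² + 1.25² × 125²) = 156.3; v² = 1.5625.
t = (156.3 − 0.367)/1.5625 = 99.8 days (vs. the pure-advection estimate x/v = 100 d).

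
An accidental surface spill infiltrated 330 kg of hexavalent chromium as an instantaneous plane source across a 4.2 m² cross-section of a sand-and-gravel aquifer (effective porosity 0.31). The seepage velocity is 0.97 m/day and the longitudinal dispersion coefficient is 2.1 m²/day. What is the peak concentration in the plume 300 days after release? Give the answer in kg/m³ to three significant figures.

The peak of an instantaneous 1D plume sits at x = vt; there the Gaussian factor is 1 and C_max = M/(n_e·A·√(4πDt)), where n_e·A is the pore area the mass is dissolved in.
√(4πDt) = √(4π × 2.1 × 300) = 88.98 m, so C_max = 330/(0.31 × 4.2 × 88.98) = 2.85 kg/m³.

2.85 kg/m³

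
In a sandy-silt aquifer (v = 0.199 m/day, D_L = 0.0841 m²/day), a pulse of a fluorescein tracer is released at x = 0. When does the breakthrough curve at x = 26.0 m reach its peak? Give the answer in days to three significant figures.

For the 1D instantaneous-source solution, setting ∂C/∂t = 0 at fixed x gives v²t² + 2Dt − x² = 0, so t = (√(D² + v²x²) − D)/v².
√(D² + v²x²) = √(0.0841² + 0.199² × 26.0²) = 5.175; v² = 0.039601.
t = (5.175 − 0.0841)/0.039601 = 129 days (vs. the pure-advection estimate x/v = 131 d).

129 days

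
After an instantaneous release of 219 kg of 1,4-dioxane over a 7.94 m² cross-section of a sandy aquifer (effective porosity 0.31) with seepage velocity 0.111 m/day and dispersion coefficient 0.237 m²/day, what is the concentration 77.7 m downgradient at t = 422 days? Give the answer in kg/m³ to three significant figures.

0.232 kg/m³

For an instantaneous plane source, C(x,t) = M/(n_e·A·√(4πDt)) · exp(−(x−vt)²/(4Dt)), with n_e·A the pore (flow) area.
Plume center vt = 0.111 × 422 = 46.842 m, so the well at 77.7 m is 30.858 m downgradient of the peak.
√(4πDt) = 35.45 m, giving peak height M/(n_e·A·√(4πDt)) = 219/(0.31 × 7.94 × 35.45) = 2.510 kg/m³.
(x−vt)²/(4Dt) = (30.858)²/(4 × 0.237 × 422) = 2.380; exp(−2.380) = 0.09255.
C = 2.510 × 0.09255 = 0.232 kg/m³.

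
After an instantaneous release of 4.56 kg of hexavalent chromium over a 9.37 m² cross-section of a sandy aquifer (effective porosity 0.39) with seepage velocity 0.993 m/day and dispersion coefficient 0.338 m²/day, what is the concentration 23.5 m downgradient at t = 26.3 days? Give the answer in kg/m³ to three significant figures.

For an instantaneous plane source, C(x,t) = M/(n_e·A·√(4πDt)) · exp(−(x−vt)²/(4Dt)), with n_e·A the pore (flow) area.
Plume center vt = 0.993 × 26.3 = 26.1159 m, so the well at 23.5 m is 2.6159 m upgradient of the peak.
√(4πDt) = 10.57 m, giving peak height M/(n_e·A·√(4πDt)) = 4.56/(0.39 × 9.37 × 10.57) = 0.1181 kg/m³.
(x−vt)²/(4Dt) = (-2.6159)²/(4 × 0.338 × 26.3) = 0.1924; exp(−0.1924) = 0.8250.
C = 0.1181 × 0.8250 = 0.0974 kg/m³.

0.0974 kg/m³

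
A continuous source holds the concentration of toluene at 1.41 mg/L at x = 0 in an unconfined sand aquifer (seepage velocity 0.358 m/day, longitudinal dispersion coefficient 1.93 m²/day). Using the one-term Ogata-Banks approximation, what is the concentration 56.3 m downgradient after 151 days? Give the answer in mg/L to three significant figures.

0.653 mg/L

For a continuous step input, C/C₀ ≈ ½·erfc((x−vt)/(2√(Dt))).
vt = 0.358 × 151 = 54.058 m and 2√(Dt) = 2√(1.93 × 151) = 34.14 m.
Argument (x−vt)/(2√(Dt)) = (56.3 − 54.058)/34.14 = 0.06567; ½·erfc(0.06567) = 0.4630.
C = 1.41 × 0.4630 = 0.653 mg/L.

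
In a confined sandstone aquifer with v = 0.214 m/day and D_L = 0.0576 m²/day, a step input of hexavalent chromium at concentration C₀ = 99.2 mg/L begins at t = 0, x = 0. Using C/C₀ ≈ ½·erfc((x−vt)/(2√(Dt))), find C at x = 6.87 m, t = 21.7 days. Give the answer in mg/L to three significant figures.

7.89 mg/L

For a continuous step input, C/C₀ ≈ ½·erfc((x−vt)/(2√(Dt))).
vt = 0.214 × 21.7 = 4.6438 m and 2√(Dt) = 2√(0.0576 × 21.7) = 2.236 m.
Argument (x−vt)/(2√(Dt)) = (6.87 − 4.6438)/2.236 = 0.9956; ½·erfc(0.9956) = 0.07957.
C = 99.2 × 0.07957 = 7.89 mg/L.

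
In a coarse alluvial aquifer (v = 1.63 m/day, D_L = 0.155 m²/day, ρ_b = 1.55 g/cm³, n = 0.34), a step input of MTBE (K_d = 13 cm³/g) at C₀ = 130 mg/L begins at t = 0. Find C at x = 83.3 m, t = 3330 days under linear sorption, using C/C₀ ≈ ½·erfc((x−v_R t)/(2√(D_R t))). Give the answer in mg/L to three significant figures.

Retardation factor R = 1 + ρ_b·K_d/n = 1 + 1.55 × 13/0.34 = 60.26.
Sorption retards both mechanisms: v_R = v/R = 0.02705 m/day, D_R = D/R = 0.002572 m²/day.
v_R·t = 0.02705 × 3330 = 90.0765 m; 2√(D_R t) = 5.853 m; argument = (83.3 − 90.0765)/5.853 = -1.158.
C = C₀ × ½·erfc(-1.158) = 130 × 0.9493 = 123 mg/L.

123 mg/L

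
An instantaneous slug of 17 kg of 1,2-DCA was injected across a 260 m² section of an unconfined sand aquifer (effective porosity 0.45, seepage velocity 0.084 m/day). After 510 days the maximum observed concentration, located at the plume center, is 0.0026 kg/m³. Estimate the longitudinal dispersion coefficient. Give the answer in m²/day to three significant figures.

At the plume center C_max = M/(n_e·A·√(4πDt)), so D = M²/(4πt·(n_e·A·C_max)²).
n_e·A·C_max = 0.45 × 260 × 0.0026 = 0.3042 kg/m.
D = 17²/(4π × 510 × 0.3042²) = 0.487 m²/day.

0.487 m²/day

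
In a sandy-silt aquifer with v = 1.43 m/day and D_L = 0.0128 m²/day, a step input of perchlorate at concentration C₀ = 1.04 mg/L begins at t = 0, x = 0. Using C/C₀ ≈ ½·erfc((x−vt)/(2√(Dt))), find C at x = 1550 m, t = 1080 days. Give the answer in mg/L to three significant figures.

0.149 mg/L

For a continuous step input, C/C₀ ≈ ½·erfc((x−vt)/(2√(Dt))).
vt = 1.43 × 1080 = 1544.4 m and 2√(Dt) = 2√(0.0128 × 1080) = 7.436 m.
Argument (x−vt)/(2√(Dt)) = (1550 − 1544.4)/7.436 = 0.7531; ½·erfc(0.7531) = 0.1434.
C = 1.04 × 0.1434 = 0.149 mg/L.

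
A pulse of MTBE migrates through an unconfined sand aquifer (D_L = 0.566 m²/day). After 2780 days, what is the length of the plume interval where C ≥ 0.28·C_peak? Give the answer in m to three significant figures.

The plume is Gaussian with σ = √(2Dt) = √(2 × 0.566 × 2780) = 56.10 m.
C/C_peak = exp(−Δx²/(2σ²)) = 0.28 ⇒ Δx = σ·√(−2 ln 0.28) = 56.10 × 1.596 = 89.54 m.
Width = 2Δx = 179 m.

179 m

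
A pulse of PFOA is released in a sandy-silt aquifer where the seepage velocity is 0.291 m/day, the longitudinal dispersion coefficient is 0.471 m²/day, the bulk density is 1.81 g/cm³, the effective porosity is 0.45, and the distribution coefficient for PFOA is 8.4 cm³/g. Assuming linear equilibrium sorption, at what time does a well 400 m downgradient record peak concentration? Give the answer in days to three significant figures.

47600 days

Retardation factor R = 1 + ρ_b·K_d/n = 1 + 1.81 × 8.4/0.45 = 34.79.
Sorption retards both mechanisms: v_R = v/R = 0.008364 m/day, D_R = D/R = 0.01354 m²/day.
Peak time from v_R²t² + 2D_R t − x² = 0: t = (√(D_R² + v_R²x²) − D_R)/v_R².
√(D_R² + v_R²x²) = √(0.01354² + 0.008364² × 400²) = 3.346; v_R² = 6.996e-05.
t = (3.346 − 0.01354)/6.996e-05 = 47600 days.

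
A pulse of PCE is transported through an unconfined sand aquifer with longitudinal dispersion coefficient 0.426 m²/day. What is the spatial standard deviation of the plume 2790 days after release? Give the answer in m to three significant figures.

48.8 m

Dispersive spreading gives a Gaussian with σ² = 2Dt; advection only shifts the center.
σ = √(2 × 0.426 × 2790) = 48.8 m.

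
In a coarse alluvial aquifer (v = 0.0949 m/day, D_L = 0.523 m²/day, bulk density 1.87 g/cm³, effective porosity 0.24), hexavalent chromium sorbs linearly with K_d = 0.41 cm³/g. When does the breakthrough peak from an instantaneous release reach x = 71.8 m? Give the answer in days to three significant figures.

2940 days

Retardation factor R = 1 + ρ_b·K_d/n = 1 + 1.87 × 0.41/0.24 = 4.195.
Sorption retards both mechanisms: v_R = v/R = 0.02262 m/day, D_R = D/R = 0.1247 m²/day.
Peak time from v_R²t² + 2D_R t − x² = 0: t = (√(D_R² + v_R²x²) − D_R)/v_R².
√(D_R² + v_R²x²) = √(0.1247² + 0.02262² × 71.8²) = 1.629; v_R² = 0.0005117.
t = (1.629 − 0.1247)/0.0005117 = 2940 days.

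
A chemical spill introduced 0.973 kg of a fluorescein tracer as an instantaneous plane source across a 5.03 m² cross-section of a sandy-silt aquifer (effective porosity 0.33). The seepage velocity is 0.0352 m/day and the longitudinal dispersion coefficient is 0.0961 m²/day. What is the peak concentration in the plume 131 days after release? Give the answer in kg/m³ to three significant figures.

The peak of an instantaneous 1D plume sits at x = vt; there the Gaussian factor is 1 and C_max = M/(n_e·A·√(4πDt)), where n_e·A is the pore area the mass is dissolved in.
√(4πDt) = √(4π × 0.0961 × 131) = 12.58 m, so C_max = 0.973/(0.33 × 5.03 × 12.58) = 0.0466 kg/m³.

0.0466 kg/m³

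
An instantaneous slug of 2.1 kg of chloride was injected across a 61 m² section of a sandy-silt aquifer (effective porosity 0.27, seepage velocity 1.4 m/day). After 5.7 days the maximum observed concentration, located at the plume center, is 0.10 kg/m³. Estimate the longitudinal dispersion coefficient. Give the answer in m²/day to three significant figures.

At the plume center C_max = M/(n_e·A·√(4πDt)), so D = M²/(4πt·(n_e·A·C_max)²).
n_e·A·C_max = 0.27 × 61 × 0.10 = 1.647 kg/m.
D = 2.1²/(4π × 5.7 × 1.647²) = 0.0227 m²/day.

0.0227 m²/day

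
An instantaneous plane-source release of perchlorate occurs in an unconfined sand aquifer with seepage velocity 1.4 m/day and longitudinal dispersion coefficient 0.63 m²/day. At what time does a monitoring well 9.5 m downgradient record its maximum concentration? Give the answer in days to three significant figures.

6.47 days

For the 1D instantaneous-source solution, setting ∂C/∂t = 0 at fixed x gives v²t² + 2Dt − x² = 0, so t = (√(D² + v²x²) − D)/v².
√(D² + v²x²) = √(0.63² + 1.4² × 9.5²) = 13.31; v² = 1.96.
t = (13.31 − 0.63)/1.96 = 6.47 days (vs. the pure-advection estimate x/v = 6.79 d).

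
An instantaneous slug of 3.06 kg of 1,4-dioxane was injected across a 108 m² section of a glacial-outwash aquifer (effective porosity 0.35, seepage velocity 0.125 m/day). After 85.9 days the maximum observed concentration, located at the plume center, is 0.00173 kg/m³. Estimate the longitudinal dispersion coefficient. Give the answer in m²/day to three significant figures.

At the plume center C_max = M/(n_e·A·√(4πDt)), so D = M²/(4πt·(n_e·A·C_max)²).
n_e·A·C_max = 0.35 × 108 × 0.00173 = 0.06539 kg/m.
D = 3.06²/(4π × 85.9 × 0.06539²) = 2.03 m²/day.

2.03 m²/day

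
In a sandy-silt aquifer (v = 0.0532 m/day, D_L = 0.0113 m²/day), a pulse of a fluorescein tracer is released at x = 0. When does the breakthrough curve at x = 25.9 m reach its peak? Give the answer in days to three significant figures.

For the 1D instantaneous-source solution, setting ∂C/∂t = 0 at fixed x gives v²t² + 2Dt − x² = 0, so t = (√(D² + v²x²) − D)/v².
√(D² + v²x²) = √(0.0113² + 0.0532² × 25.9²) = 1.378; v² = 0.00283024.
t = (1.378 − 0.0113)/0.00283024 = 483 days (vs. the pure-advection estimate x/v = 487 d).

483 days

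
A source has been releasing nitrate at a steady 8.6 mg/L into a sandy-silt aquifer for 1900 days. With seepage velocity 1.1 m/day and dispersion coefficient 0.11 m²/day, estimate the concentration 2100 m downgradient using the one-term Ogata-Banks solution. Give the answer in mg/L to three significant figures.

2.69 mg/L

For a continuous step input, C/C₀ ≈ ½·erfc((x−vt)/(2√(Dt))).
vt = 1.1 × 1900 = 2090 m and 2√(Dt) = 2√(0.11 × 1900) = 28.91 m.
Argument (x−vt)/(2√(Dt)) = (2100 − 2090)/28.91 = 0.3459; ½·erfc(0.3459) = 0.3124.
C = 8.6 × 0.3124 = 2.69 mg/L.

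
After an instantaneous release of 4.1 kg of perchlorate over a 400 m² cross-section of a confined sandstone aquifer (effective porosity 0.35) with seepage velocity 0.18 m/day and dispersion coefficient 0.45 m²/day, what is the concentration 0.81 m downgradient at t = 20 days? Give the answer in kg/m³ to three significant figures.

0.00222 kg/m³

For an instantaneous plane source, C(x,t) = M/(n_e·A·√(4πDt)) · exp(−(x−vt)²/(4Dt)), with n_e·A the pore (flow) area.
Plume center vt = 0.18 × 20 = 3.6 m, so the well at 0.81 m is 2.79 m upgradient of the peak.
√(4πDt) = 10.63 m, giving peak height M/(n_e·A·√(4πDt)) = 4.1/(0.35 × 400 × 10.63) = 0.002755 kg/m³.
(x−vt)²/(4Dt) = (-2.79)²/(4 × 0.45 × 20) = 0.2162; exp(−0.2162) = 0.8056.
C = 0.002755 × 0.8056 = 0.00222 kg/m³.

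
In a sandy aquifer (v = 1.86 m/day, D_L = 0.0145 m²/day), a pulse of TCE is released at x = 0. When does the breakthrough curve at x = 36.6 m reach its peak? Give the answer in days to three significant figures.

19.7 days

For the 1D instantaneous-source solution, setting ∂C/∂t = 0 at fixed x gives v²t² + 2Dt − x² = 0, so t = (√(D² + v²x²) − D)/v².
√(D² + v²x²) = √(0.0145² + 1.86² × 36.6²) = 68.08; v² = 3.4596.
t = (68.08 − 0.0145)/3.4596 = 19.7 days (vs. the pure-advection estimate x/v = 19.7 d).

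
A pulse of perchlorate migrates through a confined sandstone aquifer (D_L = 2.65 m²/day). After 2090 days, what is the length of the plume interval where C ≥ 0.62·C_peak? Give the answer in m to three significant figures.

206 m

The plume is Gaussian with σ = √(2Dt) = √(2 × 2.65 × 2090) = 105.2 m.
C/C_peak = exp(−Δx²/(2σ²)) = 0.62 ⇒ Δx = σ·√(−2 ln 0.62) = 105.2 × 0.9778 = 102.9 m.
Width = 2Δx = 206 m.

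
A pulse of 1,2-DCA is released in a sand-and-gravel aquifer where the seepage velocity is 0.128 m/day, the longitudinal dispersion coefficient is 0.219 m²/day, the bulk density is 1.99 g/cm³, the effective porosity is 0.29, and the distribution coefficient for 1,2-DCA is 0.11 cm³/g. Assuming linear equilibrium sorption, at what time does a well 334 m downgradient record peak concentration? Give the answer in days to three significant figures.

4560 days

Retardation factor R = 1 + ρ_b·K_d/n = 1 + 1.99 × 0.11/0.29 = 1.755.
Sorption retards both mechanisms: v_R = v/R = 0.07293 m/day, D_R = D/R = 0.1248 m²/day.
Peak time from v_R²t² + 2D_R t − x² = 0: t = (√(D_R² + v_R²x²) − D_R)/v_R².
√(D_R² + v_R²x²) = √(0.1248² + 0.07293² × 334²) = 24.36; v_R² = 0.005319.
t = (24.36 − 0.1248)/0.005319 = 4560 days.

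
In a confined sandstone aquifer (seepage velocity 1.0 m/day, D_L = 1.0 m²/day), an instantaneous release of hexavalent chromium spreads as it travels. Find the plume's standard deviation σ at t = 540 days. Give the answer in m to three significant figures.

32.9 m

Dispersive spreading gives a Gaussian with σ² = 2Dt; advection only shifts the center.
σ = √(2 × 1.0 × 540) = 32.9 m.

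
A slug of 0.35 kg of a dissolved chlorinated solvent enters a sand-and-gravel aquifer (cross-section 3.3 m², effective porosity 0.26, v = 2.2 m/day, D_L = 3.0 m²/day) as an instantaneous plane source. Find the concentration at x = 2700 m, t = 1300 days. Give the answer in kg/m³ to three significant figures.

For an instantaneous plane source, C(x,t) = M/(n_e·A·√(4πDt)) · exp(−(x−vt)²/(4Dt)), with n_e·A the pore (flow) area.
Plume center vt = 2.2 × 1300 = 2860 m, so the well at 2700 m is 160 m upgradient of the peak.
√(4πDt) = 221.4 m, giving peak height M/(n_e·A·√(4πDt)) = 0.35/(0.26 × 3.3 × 221.4) = 0.001842 kg/m³.
(x−vt)²/(4Dt) = (-160)²/(4 × 3.0 × 1300) = 1.641; exp(−1.641) = 0.1938.
C = 0.001842 × 0.1938 = 0.000357 kg/m³.

0.000357 kg/m³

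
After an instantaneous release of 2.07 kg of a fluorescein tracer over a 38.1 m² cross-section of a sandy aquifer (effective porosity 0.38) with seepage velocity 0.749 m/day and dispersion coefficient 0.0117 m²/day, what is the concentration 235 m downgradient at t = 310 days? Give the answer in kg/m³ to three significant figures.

For an instantaneous plane source, C(x,t) = M/(n_e·A·√(4πDt)) · exp(−(x−vt)²/(4Dt)), with n_e·A the pore (flow) area.
Plume center vt = 0.749 × 310 = 232.19 m, so the well at 235 m is 2.81 m downgradient of the peak.
√(4πDt) = 6.751 m, giving peak height M/(n_e·A·√(4πDt)) = 2.07/(0.38 × 38.1 × 6.751) = 0.02118 kg/m³.
(x−vt)²/(4Dt) = (2.81)²/(4 × 0.0117 × 310) = 0.5443; exp(−0.5443) = 0.5802.
C = 0.02118 × 0.5802 = 0.0123 kg/m³.

0.0123 kg/m³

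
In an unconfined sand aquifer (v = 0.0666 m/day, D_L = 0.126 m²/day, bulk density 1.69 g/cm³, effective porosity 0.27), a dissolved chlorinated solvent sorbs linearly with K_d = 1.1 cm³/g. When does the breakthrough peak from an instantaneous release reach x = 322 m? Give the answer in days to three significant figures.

Retardation factor R = 1 + ρ_b·K_d/n = 1 + 1.69 × 1.1/0.27 = 7.885.
Sorption retards both mechanisms: v_R = v/R = 0.008446 m/day, D_R = D/R = 0.01598 m²/day.
Peak time from v_R²t² + 2D_R t − x² = 0: t = (√(D_R² + v_R²x²) − D_R)/v_R².
√(D_R² + v_R²x²) = √(0.01598² + 0.008446² × 322²) = 2.720; v_R² = 7.133e-05.
t = (2.720 − 0.01598)/7.133e-05 = 37900 days.

37900 days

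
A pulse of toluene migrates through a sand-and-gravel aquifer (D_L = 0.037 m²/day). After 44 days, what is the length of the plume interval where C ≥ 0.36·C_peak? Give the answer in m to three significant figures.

5.16 m

The plume is Gaussian with σ = √(2Dt) = √(2 × 0.037 × 44) = 1.804 m.
C/C_peak = exp(−Δx²/(2σ²)) = 0.36 ⇒ Δx = σ·√(−2 ln 0.36) = 1.804 × 1.429 = 2.578 m.
Width = 2Δx = 5.16 m.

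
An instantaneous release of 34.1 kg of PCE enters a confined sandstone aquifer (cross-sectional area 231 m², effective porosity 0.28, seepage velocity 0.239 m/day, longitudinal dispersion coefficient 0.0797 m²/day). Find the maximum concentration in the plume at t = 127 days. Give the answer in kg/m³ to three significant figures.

0.0467 kg/m³

The peak of an instantaneous 1D plume sits at x = vt; there the Gaussian factor is 1 and C_max = M/(n_e·A·√(4πDt)), where n_e·A is the pore area the mass is dissolved in.
√(4πDt) = √(4π × 0.0797 × 127) = 11.28 m, so C_max = 34.1/(0.28 × 231 × 11.28) = 0.0467 kg/m³.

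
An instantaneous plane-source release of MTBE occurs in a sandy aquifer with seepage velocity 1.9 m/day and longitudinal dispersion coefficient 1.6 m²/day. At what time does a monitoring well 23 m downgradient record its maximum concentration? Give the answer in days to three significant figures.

11.7 days

For the 1D instantaneous-source solution, setting ∂C/∂t = 0 at fixed x gives v²t² + 2Dt − x² = 0, so t = (√(D² + v²x²) − D)/v².
√(D² + v²x²) = √(1.6² + 1.9² × 23²) = 43.73; v² = 3.61.
t = (43.73 − 1.6)/3.61 = 11.7 days (vs. the pure-advection estimate x/v = 12.1 d).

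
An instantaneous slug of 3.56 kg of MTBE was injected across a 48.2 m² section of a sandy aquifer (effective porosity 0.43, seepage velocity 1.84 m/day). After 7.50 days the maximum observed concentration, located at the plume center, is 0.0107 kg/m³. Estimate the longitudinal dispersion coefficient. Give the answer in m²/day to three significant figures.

2.73 m²/day

At the plume center C_max = M/(n_e·A·√(4πDt)), so D = M²/(4πt·(n_e·A·C_max)²).
n_e·A·C_max = 0.43 × 48.2 × 0.0107 = 0.2218 kg/m.
D = 3.56²/(4π × 7.50 × 0.2218²) = 2.73 m²/day.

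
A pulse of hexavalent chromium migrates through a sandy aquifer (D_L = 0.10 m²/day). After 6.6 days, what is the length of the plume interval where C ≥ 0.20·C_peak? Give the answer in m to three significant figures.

The plume is Gaussian with σ = √(2Dt) = √(2 × 0.10 × 6.6) = 1.149 m.
C/C_peak = exp(−Δx²/(2σ²)) = 0.20 ⇒ Δx = σ·√(−2 ln 0.20) = 1.149 × 1.794 = 2.061 m.
Width = 2Δx = 4.12 m.

4.12 m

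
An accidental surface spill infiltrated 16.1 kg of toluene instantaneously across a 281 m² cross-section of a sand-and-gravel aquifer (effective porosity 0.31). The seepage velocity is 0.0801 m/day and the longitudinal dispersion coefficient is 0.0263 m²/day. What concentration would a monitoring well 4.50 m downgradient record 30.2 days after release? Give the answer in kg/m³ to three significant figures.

0.0150 kg/m³

For an instantaneous plane source, C(x,t) = M/(n_e·A·√(4πDt)) · exp(−(x−vt)²/(4Dt)), with n_e·A the pore (flow) area.
Plume center vt = 0.0801 × 30.2 = 2.41902 m, so the well at 4.50 m is 2.08098 m downgradient of the peak.
√(4πDt) = 3.159 m, giving peak height M/(n_e·A·√(4πDt)) = 16.1/(0.31 × 281 × 3.159) = 0.05851 kg/m³.
(x−vt)²/(4Dt) = (2.08098)²/(4 × 0.0263 × 30.2) = 1.363; exp(−1.363) = 0.2559.
C = 0.05851 × 0.2559 = 0.0150 kg/m³.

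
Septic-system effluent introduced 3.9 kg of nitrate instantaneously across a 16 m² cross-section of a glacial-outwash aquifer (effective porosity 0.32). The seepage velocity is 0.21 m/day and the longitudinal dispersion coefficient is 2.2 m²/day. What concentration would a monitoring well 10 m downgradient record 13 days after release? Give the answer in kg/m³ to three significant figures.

0.0253 kg/m³

For an instantaneous plane source, C(x,t) = M/(n_e·A·√(4πDt)) · exp(−(x−vt)²/(4Dt)), with n_e·A the pore (flow) area.
Plume center vt = 0.21 × 13 = 2.73 m, so the well at 10 m is 7.27 m downgradient of the peak.
√(4πDt) = 18.96 m, giving peak height M/(n_e·A·√(4πDt)) = 3.9/(0.32 × 16 × 18.96) = 0.04018 kg/m³.
(x−vt)²/(4Dt) = (7.27)²/(4 × 2.2 × 13) = 0.4620; exp(−0.4620) = 0.6300.
C = 0.04018 × 0.6300 = 0.0253 kg/m³.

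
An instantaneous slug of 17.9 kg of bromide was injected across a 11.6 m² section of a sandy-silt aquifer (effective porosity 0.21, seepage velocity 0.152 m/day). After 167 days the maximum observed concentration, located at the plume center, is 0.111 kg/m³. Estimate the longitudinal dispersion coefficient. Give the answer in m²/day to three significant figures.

At the plume center C_max = M/(n_e·A·√(4πDt)), so D = M²/(4πt·(n_e·A·C_max)²).
n_e·A·C_max = 0.21 × 11.6 × 0.111 = 0.2704 kg/m.
D = 17.9²/(4π × 167 × 0.2704²) = 2.09 m²/day.

2.09 m²/day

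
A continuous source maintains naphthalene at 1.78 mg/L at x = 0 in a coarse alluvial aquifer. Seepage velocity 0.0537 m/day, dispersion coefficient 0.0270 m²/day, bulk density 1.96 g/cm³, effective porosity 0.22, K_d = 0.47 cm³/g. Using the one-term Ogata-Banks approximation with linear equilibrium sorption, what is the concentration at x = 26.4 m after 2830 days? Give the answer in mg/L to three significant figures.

Retardation factor R = 1 + ρ_b·K_d/n = 1 + 1.96 × 0.47/0.22 = 5.187.
Sorption retards both mechanisms: v_R = v/R = 0.01035 m/day, D_R = D/R = 0.005205 m²/day.
v_R·t = 0.01035 × 2830 = 29.2905 m; 2√(D_R t) = 7.676 m; argument = (26.4 − 29.2905)/7.676 = -0.3766.
C = C₀ × ½·erfc(-0.3766) = 1.78 × 0.7028 = 1.25 mg/L.

1.25 mg/L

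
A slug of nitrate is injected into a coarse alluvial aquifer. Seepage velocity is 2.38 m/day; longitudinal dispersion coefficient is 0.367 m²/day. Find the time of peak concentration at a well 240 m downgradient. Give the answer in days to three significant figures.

101 days

For the 1D instantaneous-source solution, setting ∂C/∂t = 0 at fixed x gives v²t² + 2Dt − x² = 0, so t = (√(D² + v²x²) − D)/v².
√(D² + v²x²) = √(0.367² + 2.38² × 240²) = 571.2; v² = 5.6644.
t = (571.2 − 0.367)/5.6644 = 101 days (vs. the pure-advection estimate x/v = 101 d).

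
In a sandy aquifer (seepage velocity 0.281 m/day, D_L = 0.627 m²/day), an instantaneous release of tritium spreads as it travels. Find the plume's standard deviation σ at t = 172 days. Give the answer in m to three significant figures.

14.7 m

Dispersive spreading gives a Gaussian with σ² = 2Dt; advection only shifts the center.
σ = √(2 × 0.627 × 172) = 14.7 m.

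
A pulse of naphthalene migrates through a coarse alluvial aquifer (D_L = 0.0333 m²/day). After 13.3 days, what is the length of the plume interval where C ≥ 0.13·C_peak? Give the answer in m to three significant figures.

3.80 m

The plume is Gaussian with σ = √(2Dt) = √(2 × 0.0333 × 13.3) = 0.9412 m.
C/C_peak = exp(−Δx²/(2σ²)) = 0.13 ⇒ Δx = σ·√(−2 ln 0.13) = 0.9412 × 2.020 = 1.901 m.
Width = 2Δx = 3.80 m.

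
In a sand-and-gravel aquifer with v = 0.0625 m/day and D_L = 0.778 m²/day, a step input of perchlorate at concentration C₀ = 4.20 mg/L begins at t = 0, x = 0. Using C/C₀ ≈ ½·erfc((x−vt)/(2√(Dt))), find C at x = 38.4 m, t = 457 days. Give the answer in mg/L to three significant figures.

1.50 mg/L

For a continuous step input, C/C₀ ≈ ½·erfc((x−vt)/(2√(Dt))).
vt = 0.0625 × 457 = 28.5625 m and 2√(Dt) = 2√(0.778 × 457) = 37.71 m.
Argument (x−vt)/(2√(Dt)) = (38.4 − 28.5625)/37.71 = 0.2609; ½·erfc(0.2609) = 0.3561.
C = 4.20 × 0.3561 = 1.50 mg/L.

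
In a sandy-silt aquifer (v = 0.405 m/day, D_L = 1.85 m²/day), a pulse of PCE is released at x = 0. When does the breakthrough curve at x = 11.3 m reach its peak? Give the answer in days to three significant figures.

18.8 days

For the 1D instantaneous-source solution, setting ∂C/∂t = 0 at fixed x gives v²t² + 2Dt − x² = 0, so t = (√(D² + v²x²) − D)/v².
√(D² + v²x²) = √(1.85² + 0.405² × 11.3²) = 4.936; v² = 0.164025.
t = (4.936 − 1.85)/0.164025 = 18.8 days (vs. the pure-advection estimate x/v = 27.9 d).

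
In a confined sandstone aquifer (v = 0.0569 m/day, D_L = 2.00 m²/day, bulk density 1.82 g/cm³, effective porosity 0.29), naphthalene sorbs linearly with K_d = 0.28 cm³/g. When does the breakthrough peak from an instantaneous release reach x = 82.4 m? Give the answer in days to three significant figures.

2640 days

Retardation factor R = 1 + ρ_b·K_d/n = 1 + 1.82 × 0.28/0.29 = 2.757.
Sorption retards both mechanisms: v_R = v/R = 0.02064 m/day, D_R = D/R = 0.7254 m²/day.
Peak time from v_R²t² + 2D_R t − x² = 0: t = (√(D_R² + v_R²x²) − D_R)/v_R².
√(D_R² + v_R²x²) = √(0.7254² + 0.02064² × 82.4²) = 1.849; v_R² = 0.0004260.
t = (1.849 − 0.7254)/0.0004260 = 2640 days.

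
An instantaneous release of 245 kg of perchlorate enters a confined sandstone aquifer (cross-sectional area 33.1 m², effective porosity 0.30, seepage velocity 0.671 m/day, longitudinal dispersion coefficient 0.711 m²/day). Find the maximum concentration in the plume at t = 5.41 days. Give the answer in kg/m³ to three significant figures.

3.55 kg/m³

The peak of an instantaneous 1D plume sits at x = vt; there the Gaussian factor is 1 and C_max = M/(n_e·A·√(4πDt)), where n_e·A is the pore area the mass is dissolved in.
√(4πDt) = √(4π × 0.711 × 5.41) = 6.952 m, so C_max = 245/(0.30 × 33.1 × 6.952) = 3.55 kg/m³.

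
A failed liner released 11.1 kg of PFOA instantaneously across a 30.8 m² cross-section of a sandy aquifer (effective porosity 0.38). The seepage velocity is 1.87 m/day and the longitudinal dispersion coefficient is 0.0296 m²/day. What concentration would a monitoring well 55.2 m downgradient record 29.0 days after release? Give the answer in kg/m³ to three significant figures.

For an instantaneous plane source, C(x,t) = M/(n_e·A·√(4πDt)) · exp(−(x−vt)²/(4Dt)), with n_e·A the pore (flow) area.
Plume center vt = 1.87 × 29.0 = 54.23 m, so the well at 55.2 m is 0.97 m downgradient of the peak.
√(4πDt) = 3.284 m, giving peak height M/(n_e·A·√(4πDt)) = 11.1/(0.38 × 30.8 × 3.284) = 0.2888 kg/m³.
(x−vt)²/(4Dt) = (0.97)²/(4 × 0.0296 × 29.0) = 0.2740; exp(−0.2740) = 0.7603.
C = 0.2888 × 0.7603 = 0.220 kg/m³.

0.220 kg/m³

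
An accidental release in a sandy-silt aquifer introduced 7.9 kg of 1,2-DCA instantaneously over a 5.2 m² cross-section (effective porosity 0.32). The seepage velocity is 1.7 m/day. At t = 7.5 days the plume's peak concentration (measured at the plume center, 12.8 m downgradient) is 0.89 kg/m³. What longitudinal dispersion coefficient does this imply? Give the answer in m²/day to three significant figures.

0.302 m²/day

At the plume center C_max = M/(n_e·A·√(4πDt)), so D = M²/(4πt·(n_e·A·C_max)²).
n_e·A·C_max = 0.32 × 5.2 × 0.89 = 1.481 kg/m.
D = 7.9²/(4π × 7.5 × 1.481²) = 0.302 m²/day.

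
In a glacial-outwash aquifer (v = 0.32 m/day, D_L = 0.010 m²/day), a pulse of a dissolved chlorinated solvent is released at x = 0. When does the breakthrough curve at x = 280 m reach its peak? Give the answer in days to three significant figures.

For the 1D instantaneous-source solution, setting ∂C/∂t = 0 at fixed x gives v²t² + 2Dt − x² = 0, so t = (√(D² + v²x²) − D)/v².
√(D² + v²x²) = √(0.010² + 0.32² × 280²) = 89.60; v² = 0.1024.
t = (89.60 − 0.010)/0.1024 = 875 days (vs. the pure-advection estimate x/v = 875 d).

875 days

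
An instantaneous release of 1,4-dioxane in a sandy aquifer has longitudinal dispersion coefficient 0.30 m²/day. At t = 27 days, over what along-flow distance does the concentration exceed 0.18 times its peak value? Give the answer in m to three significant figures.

14.9 m

The plume is Gaussian with σ = √(2Dt) = √(2 × 0.30 × 27) = 4.025 m.
C/C_peak = exp(−Δx²/(2σ²)) = 0.18 ⇒ Δx = σ·√(−2 ln 0.18) = 4.025 × 1.852 = 7.454 m.
Width = 2Δx = 14.9 m.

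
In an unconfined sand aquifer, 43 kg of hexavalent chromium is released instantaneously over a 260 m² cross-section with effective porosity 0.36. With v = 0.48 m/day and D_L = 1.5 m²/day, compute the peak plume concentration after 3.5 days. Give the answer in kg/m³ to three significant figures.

The peak of an instantaneous 1D plume sits at x = vt; there the Gaussian factor is 1 and C_max = M/(n_e·A·√(4πDt)), where n_e·A is the pore area the mass is dissolved in.
√(4πDt) = √(4π × 1.5 × 3.5) = 8.122 m, so C_max = 43/(0.36 × 260 × 8.122) = 0.0566 kg/m³.

0.0566 kg/m³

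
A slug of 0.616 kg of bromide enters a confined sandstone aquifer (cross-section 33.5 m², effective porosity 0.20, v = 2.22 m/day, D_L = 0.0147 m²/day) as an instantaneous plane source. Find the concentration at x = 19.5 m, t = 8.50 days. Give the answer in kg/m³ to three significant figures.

For an instantaneous plane source, C(x,t) = M/(n_e·A·√(4πDt)) · exp(−(x−vt)²/(4Dt)), with n_e·A the pore (flow) area.
Plume center vt = 2.22 × 8.50 = 18.87 m, so the well at 19.5 m is 0.63 m downgradient of the peak.
√(4πDt) = 1.253 m, giving peak height M/(n_e·A·√(4πDt)) = 0.616/(0.20 × 33.5 × 1.253) = 0.07338 kg/m³.
(x−vt)²/(4Dt) = (0.63)²/(4 × 0.0147 × 8.50) = 0.7941; exp(−0.7941) = 0.4520.
C = 0.07338 × 0.4520 = 0.0332 kg/m³.

0.0332 kg/m³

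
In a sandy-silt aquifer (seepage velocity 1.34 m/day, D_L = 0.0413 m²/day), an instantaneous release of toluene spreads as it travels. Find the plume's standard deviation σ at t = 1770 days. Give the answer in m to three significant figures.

Dispersive spreading gives a Gaussian with σ² = 2Dt; advection only shifts the center.
σ = √(2 × 0.0413 × 1770) = 12.1 m.

12.1 m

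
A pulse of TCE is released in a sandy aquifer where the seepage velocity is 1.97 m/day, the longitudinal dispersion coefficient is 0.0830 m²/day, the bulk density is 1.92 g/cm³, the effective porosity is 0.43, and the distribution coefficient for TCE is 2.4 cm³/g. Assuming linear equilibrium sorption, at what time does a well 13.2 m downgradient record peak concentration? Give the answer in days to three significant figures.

78.3 days

Retardation factor R = 1 + ρ_b·K_d/n = 1 + 1.92 × 2.4/0.43 = 11.72.
Sorption retards both mechanisms: v_R = v/R = 0.1681 m/day, D_R = D/R = 0.007082 m²/day.
Peak time from v_R²t² + 2D_R t − x² = 0: t = (√(D_R² + v_R²x²) − D_R)/v_R².
√(D_R² + v_R²x²) = √(0.007082² + 0.1681² × 13.2²) = 2.219; v_R² = 0.02826.
t = (2.219 − 0.007082)/0.02826 = 78.3 days.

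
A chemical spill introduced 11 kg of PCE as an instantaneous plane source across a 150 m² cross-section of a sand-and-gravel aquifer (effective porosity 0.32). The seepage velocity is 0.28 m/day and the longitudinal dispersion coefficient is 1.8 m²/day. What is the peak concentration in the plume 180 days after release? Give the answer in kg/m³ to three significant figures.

The peak of an instantaneous 1D plume sits at x = vt; there the Gaussian factor is 1 and C_max = M/(n_e·A·√(4πDt)), where n_e·A is the pore area the mass is dissolved in.
√(4πDt) = √(4π × 1.8 × 180) = 63.81 m, so C_max = 11/(0.32 × 150 × 63.81) = 0.00359 kg/m³.

0.00359 kg/m³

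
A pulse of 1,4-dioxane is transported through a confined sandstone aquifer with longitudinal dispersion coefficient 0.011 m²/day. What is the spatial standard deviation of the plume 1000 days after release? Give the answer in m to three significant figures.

4.69 m

Dispersive spreading gives a Gaussian with σ² = 2Dt; advection only shifts the center.
σ = √(2 × 0.011 × 1000) = 4.69 m.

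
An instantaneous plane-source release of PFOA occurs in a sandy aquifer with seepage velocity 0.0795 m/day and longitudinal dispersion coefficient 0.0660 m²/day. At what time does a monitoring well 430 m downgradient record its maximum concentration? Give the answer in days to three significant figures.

5400 days

For the 1D instantaneous-source solution, setting ∂C/∂t = 0 at fixed x gives v²t² + 2Dt − x² = 0, so t = (√(D² + v²x²) − D)/v².
√(D² + v²x²) = √(0.0660² + 0.0795² × 430²) = 34.19; v² = 0.00632025.
t = (34.19 − 0.0660)/0.00632025 = 5400 days (vs. the pure-advection estimate x/v = 5410 d).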